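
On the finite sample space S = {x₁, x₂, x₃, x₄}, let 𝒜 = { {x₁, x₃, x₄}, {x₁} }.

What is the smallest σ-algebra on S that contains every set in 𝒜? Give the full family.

Seed the family with 𝒜 together with ∅ and S: { {}, {x₁}, {x₁, x₃, x₄}, S }.
Step 1: 2 new —
  {x₂}  = ᶜ of {x₁, x₃, x₄}
  {x₂, x₃, x₄}  = ᶜ of {x₁}
Step 2: 1 new —
  {x₁, x₂}  = {x₂} ∪ {x₁}
Step 3 (1 new):
  {x₃, x₄}  = ᶜ of {x₁, x₂}
Step 4: closed — nothing new.

Hence σ(𝒜) has 8 members: { {}, {x₁}, {x₂}, {x₁, x₂}, {x₃, x₄}, {x₁, x₃, x₄}, {x₂, x₃, x₄}, S }.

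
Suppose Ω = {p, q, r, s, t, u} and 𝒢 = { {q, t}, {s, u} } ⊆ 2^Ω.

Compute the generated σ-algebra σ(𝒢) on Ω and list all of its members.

Seed the family with 𝒢 together with ∅ and Ω: { {}, {q, t}, {s, u}, Ω }.
Pass 1. New:
  {p, q, r, t}  = ᶜ of {s, u}
  {p, r, s, u}  = ᶜ of {q, t}
  {q, s, t, u}  = {q, t} ∪ {s, u}
Pass 2. New:
  {p, r}  = ᶜ of {q, s, t, u}
Pass 3: closed — nothing new.

Hence σ(𝒢) has 8 members: { {}, {p, r}, {q, t}, {s, u}, {p, q, r, t}, {p, r, s, u}, {q, s, t, u}, Ω }.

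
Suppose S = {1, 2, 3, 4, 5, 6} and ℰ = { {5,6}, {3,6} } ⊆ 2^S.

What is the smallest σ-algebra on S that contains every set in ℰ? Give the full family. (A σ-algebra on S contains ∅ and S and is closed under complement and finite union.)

|σ(ℰ)| = 16.  σ(ℰ) = { {}, {3}, {5}, {6}, {3,5}, {3,6}, {5,6}, {1,2,4}, {3,5,6}, {1,2,3,4}, {1,2,4,5}, {1,2,4,6}, {1,2,3,4,5}, {1,2,3,4,6}, {1,2,4,5,6}, S }

Check:
Seed the family with ℰ together with ∅ and S: { {}, {3,6}, {5,6}, S }.
Pass 1: 3 new —
  {3,5,6}  = {3,6} ∪ {5,6}
  {1,2,3,4}  = {5,6}ᶜ
  {1,2,4,5}  = {3,6}ᶜ
  — 7 sets.
Pass 2: +4 →
  {1,2,4}  = {3,5,6}ᶜ
  {1,2,3,4,5}  = {1,2,3,4} ∪ {1,2,4,5}
  {1,2,3,4,6}  = {3,6} ∪ {1,2,3,4}
  {1,2,4,5,6}  = {5,6} ∪ {1,2,4,5}
  — 11 sets.
Pass 3: +3 →
  {3}  = {1,2,4,5,6}ᶜ
  {5}  = {1,2,3,4,6}ᶜ
  {6}  = {1,2,3,4,5}ᶜ
  — 14 sets.
Pass 4: +2 →
  {3,5}  = {3} ∪ {5}
  {1,2,4,6}  = {1,2,4} ∪ {6}
  — 16 sets.
Pass 5 adds nothing — fixpoint reached.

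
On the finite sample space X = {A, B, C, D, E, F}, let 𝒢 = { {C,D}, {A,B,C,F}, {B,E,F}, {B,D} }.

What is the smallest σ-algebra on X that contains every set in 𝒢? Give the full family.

Answer: σ(𝒢) = { {}, {A}, {B}, {C}, {D}, {E}, {F}, {A,B}, {A,C}, {A,D}, {A,E}, {A,F}, {B,C}, {B,D}, {B,E}, {B,F}, {C,D}, {C,E}, {C,F}, {D,E}, {D,F}, {E,F}, {A,B,C}, {A,B,D}, {A,B,E}, {A,B,F}, {A,C,D}, {A,C,E}, {A,C,F}, {A,D,E}, {A,D,F}, {A,E,F}, {B,C,D}, {B,C,E}, {B,C,F}, {B,D,E}, {B,D,F}, {B,E,F}, {C,D,E}, {C,D,F}, {C,E,F}, {D,E,F}, {A,B,C,D}, {A,B,C,E}, {A,B,C,F}, {A,B,D,E}, {A,B,D,F}, {A,B,E,F}, {A,C,D,E}, {A,C,D,F}, {A,C,E,F}, {A,D,E,F}, {B,C,D,E}, {B,C,D,F}, {B,C,E,F}, {B,D,E,F}, {C,D,E,F}, {A,B,C,D,E}, {A,B,C,D,F}, {A,B,C,E,F}, {A,B,D,E,F}, {A,C,D,E,F}, {B,C,D,E,F}, X }

Check:
Initial family (6 sets): { {}, {B,D}, {C,D}, {B,E,F}, {A,B,C,F}, X }.
Round 1: 9 new —
  {D,E}  = ᶜ of {A,B,C,F}
  {A,C,D}  = ᶜ of {B,E,F}
  {B,C,D}  = {C,D} ∪ {B,D}
  {A,B,E,F}  = ᶜ of {C,D}
  {A,C,E,F}  = ᶜ of {B,D}
  {B,D,E,F}  = {B,E,F} ∪ {B,D}
  {A,B,C,D,F}  = {C,D} ∪ {A,B,C,F}
  {A,B,C,E,F}  = {B,E,F} ∪ {A,B,C,F}
  {B,C,D,E,F}  = {C,D} ∪ {B,E,F}
  [15 total]
Round 2. New:
  {A}  = ᶜ of {B,C,D,E,F}
  {D}  = ᶜ of {A,B,C,E,F}
  {E}  = ᶜ of {A,B,C,D,F}
  {A,C}  = ᶜ of {B,D,E,F}
  {A,E,F}  = ᶜ of {B,C,D}
  {B,D,E}  = {D,E} ∪ {B,D}
  {C,D,E}  = {C,D} ∪ {D,E}
  {A,B,C,D}  = {B,C,D} ∪ {A,C,D}
  {A,C,D,E}  = {D,E} ∪ {A,C,D}
  {B,C,D,E}  = {B,C,D} ∪ {D,E}
  {A,B,D,E,F}  = {D,E} ∪ {A,B,E,F}
  {A,C,D,E,F}  = {A,C,E,F} ∪ {C,D}
  [27 total]
Round 3: 15 new —
  {B}  = ᶜ of {A,C,D,E,F}
  {C}  = ᶜ of {A,B,D,E,F}
  {A,D}  = {D} ∪ {A}
  {A,E}  = {E} ∪ {A}
  {A,F}  = ᶜ of {B,C,D,E}
  {B,F}  = ᶜ of {A,C,D,E}
  {E,F}  = ᶜ of {A,B,C,D}
  {A,B,D}  = {B,D} ∪ {A}
  {A,B,F}  = ᶜ of {C,D,E}
  {A,C,E}  = {A,C} ∪ {E}
  {A,C,F}  = ᶜ of {B,D,E}
  {A,D,E}  = {D,E} ∪ {A}
  {A,B,D,E}  = {B,D,E} ∪ {A}
  {A,D,E,F}  = {D,E} ∪ {A,E,F}
  {A,B,C,D,E}  = {C,D,E} ∪ {A,B,C,D}
  [42 total]
Round 4 (19 new):
  {F}  = ᶜ of {A,B,C,D,E}
  {A,B}  = {B} ∪ {A}
  {B,C}  = ᶜ of {A,D,E,F}
  {B,E}  = {B} ∪ {E}
  {C,E}  = {C} ∪ {E}
  {C,F}  = ᶜ of {A,B,D,E}
  {A,B,C}  = {B} ∪ {A,C}
  {A,B,E}  = {B} ∪ {A,E}
  {A,D,F}  = {A,F} ∪ {D}
  {B,C,F}  = ᶜ of {A,D,E}
  {B,D,F}  = ᶜ of {A,C,E}
  {C,E,F}  = ᶜ of {A,B,D}
  {D,E,F}  = {D,E} ∪ {E,F}
  {A,B,C,E}  = {B} ∪ {A,C,E}
  {A,B,D,F}  = {A,F} ∪ {A,B,D}
  {A,C,D,F}  = {C,D} ∪ {A,C,F}
  {B,C,D,F}  = ᶜ of {A,E}
  {B,C,E,F}  = ᶜ of {A,D}
  {C,D,E,F}  = {C,D} ∪ {E,F}
  [61 total]
Round 5: +3 →
  {D,F}  = ᶜ of {A,B,C,E}
  {B,C,E}  = ᶜ of {A,D,F}
  {C,D,F}  = ᶜ of {A,B,E}
  [64 total]
Round 6 adds nothing — fixpoint reached.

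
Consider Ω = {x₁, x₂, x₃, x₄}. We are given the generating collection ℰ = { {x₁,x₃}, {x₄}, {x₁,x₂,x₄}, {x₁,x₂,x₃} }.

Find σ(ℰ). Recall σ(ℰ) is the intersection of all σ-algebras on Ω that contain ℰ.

Take S₀ = ℰ ∪ {∅, Ω} = { {}, {x₄}, {x₁,x₃}, {x₁,x₂,x₃}, {x₁,x₂,x₄}, Ω }.
Iteration 1 adds 3:
  {x₃}  = {x₁,x₂,x₄}ᶜ
  {x₂,x₄}  = {x₁,x₃}ᶜ
  {x₁,x₃,x₄}  = {x₁,x₃} ∪ {x₄}
  (now 9)
Iteration 2: 3 new —
  {x₂}  = {x₁,x₃,x₄}ᶜ
  {x₃,x₄}  = {x₃} ∪ {x₄}
  {x₂,x₃,x₄}  = {x₃} ∪ {x₂,x₄}
  (now 12)
Iteration 3: +3 →
  {x₁}  = {x₂,x₃,x₄}ᶜ
  {x₁,x₂}  = {x₃,x₄}ᶜ
  {x₂,x₃}  = {x₃} ∪ {x₂}
  (now 15)
Iteration 4: 1 new —
  {x₁,x₄}  = {x₂,x₃}ᶜ
  (now 16)
Iteration 5: stable.

Hence σ(ℰ) has 16 members: { {}, {x₁}, {x₂}, {x₃}, {x₄}, {x₁,x₂}, {x₁,x₃}, {x₁,x₄}, {x₂,x₃}, {x₂,x₄}, {x₃,x₄}, {x₁,x₂,x₃}, {x₁,x₂,x₄}, {x₁,x₃,x₄}, {x₂,x₃,x₄}, Ω }.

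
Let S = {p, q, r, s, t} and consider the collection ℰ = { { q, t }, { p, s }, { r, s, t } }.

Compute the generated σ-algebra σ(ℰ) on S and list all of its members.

σ(ℰ) (32 sets): { {}, { p }, { q }, { r }, { s }, { t }, { p, q }, { p, r }, { p, s }, { p, t }, { q, r }, { q, s }, { q, t }, { r, s }, { r, t }, { s, t }, { p, q, r }, { p, q, s }, { p, q, t }, { p, r, s }, { p, r, t }, { p, s, t }, { q, r, s }, { q, r, t }, { q, s, t }, { r, s, t }, { p, q, r, s }, { p, q, r, t }, { p, q, s, t }, { p, r, s, t }, { q, r, s, t }, S }

Derivation:
Initial family (5 sets): { {}, { p, s }, { q, t }, { r, s, t }, S }.
Pass 1 adds 6:
  { p, q }  = ᶜ of { r, s, t }
  { p, r, s }  = ᶜ of { q, t }
  { q, r, t }  = ᶜ of { p, s }
  { p, q, s, t }  = { q, t } ∪ { p, s }
  { p, r, s, t }  = { r, s, t } ∪ { p, s }
  { q, r, s, t }  = { q, t } ∪ { r, s, t }
  (now 11)
Pass 2 adds 7:
  { p }  = ᶜ of { q, r, s, t }
  { q }  = ᶜ of { p, r, s, t }
  { r }  = ᶜ of { p, q, s, t }
  { p, q, s }  = { p, q } ∪ { p, s }
  { p, q, t }  = { q, t } ∪ { p, q }
  { p, q, r, s }  = { p, q } ∪ { p, r, s }
  { p, q, r, t }  = { p, q } ∪ { q, r, t }
  (now 18)
Pass 3 adds 7:
  { s }  = ᶜ of { p, q, r, t }
  { t }  = ᶜ of { p, q, r, s }
  { p, r }  = { r } ∪ { p }
  { q, r }  = { r } ∪ { q }
  { r, s }  = ᶜ of { p, q, t }
  { r, t }  = ᶜ of { p, q, s }
  { p, q, r }  = { r } ∪ { p, q }
  (now 25)
Pass 4. New:
  { p, t }  = { t } ∪ { p }
  { q, s }  = { q } ∪ { s }
  { s, t }  = ᶜ of { p, q, r }
  { p, r, t }  = { t } ∪ { p, r }
  { p, s, t }  = ᶜ of { q, r }
  { q, r, s }  = { r, s } ∪ { q }
  { q, s, t }  = ᶜ of { p, r }
  (now 32)
Pass 5: closed — nothing new.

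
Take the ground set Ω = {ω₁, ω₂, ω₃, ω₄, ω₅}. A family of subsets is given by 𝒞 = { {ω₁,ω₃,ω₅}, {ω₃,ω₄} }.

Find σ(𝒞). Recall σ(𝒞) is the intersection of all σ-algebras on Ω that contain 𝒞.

Seed the family with 𝒞 together with ∅ and Ω: { {}, {ω₃,ω₄}, {ω₁,ω₃,ω₅}, Ω }.
Round 1: 3 new —
  {ω₂,ω₄}  = complement {ω₁,ω₃,ω₅}
  {ω₁,ω₂,ω₅}  = complement {ω₃,ω₄}
  {ω₁,ω₃,ω₄,ω₅}  = {ω₁,ω₃,ω₅} ∪ {ω₃,ω₄}
  |family| = 7
Round 2: +4 →
  {ω₂}  = complement {ω₁,ω₃,ω₄,ω₅}
  {ω₂,ω₃,ω₄}  = {ω₃,ω₄} ∪ {ω₂,ω₄}
  {ω₁,ω₂,ω₃,ω₅}  = {ω₁,ω₂,ω₅} ∪ {ω₁,ω₃,ω₅}
  {ω₁,ω₂,ω₄,ω₅}  = {ω₁,ω₂,ω₅} ∪ {ω₂,ω₄}
  |family| = 11
Round 3: +3 →
  {ω₃}  = complement {ω₁,ω₂,ω₄,ω₅}
  {ω₄}  = complement {ω₁,ω₂,ω₃,ω₅}
  {ω₁,ω₅}  = complement {ω₂,ω₃,ω₄}
  |family| = 14
Round 4: +2 →
  {ω₂,ω₃}  = {ω₃} ∪ {ω₂}
  {ω₁,ω₄,ω₅}  = {ω₁,ω₅} ∪ {ω₄}
  |family| = 16
Round 5: stable.

Therefore σ(𝒞) = { {}, {ω₂}, {ω₃}, {ω₄}, {ω₁,ω₅}, {ω₂,ω₃}, {ω₂,ω₄}, {ω₃,ω₄}, {ω₁,ω₂,ω₅}, {ω₁,ω₃,ω₅}, {ω₁,ω₄,ω₅}, {ω₂,ω₃,ω₄}, {ω₁,ω₂,ω₃,ω₅}, {ω₁,ω₂,ω₄,ω₅}, {ω₁,ω₃,ω₄,ω₅}, Ω } (|σ(𝒞)| = 16).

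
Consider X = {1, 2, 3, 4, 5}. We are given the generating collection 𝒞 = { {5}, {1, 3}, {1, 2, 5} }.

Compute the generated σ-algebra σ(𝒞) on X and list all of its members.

Initial family (5 sets): { ∅, {5}, {1, 3}, {1, 2, 5}, X }.
Iteration 1: +5 →
  {3, 4}  = {1, 2, 5}ᶜ
  {1, 3, 5}  = {1, 3} ∪ {5}
  {2, 4, 5}  = {1, 3}ᶜ
  {1, 2, 3, 4}  = {5}ᶜ
  {1, 2, 3, 5}  = {1, 2, 5} ∪ {1, 3}
  [10 total]
Iteration 2 adds 7:
  {4}  = {1, 2, 3, 5}ᶜ
  {2, 4}  = {1, 3, 5}ᶜ
  {1, 3, 4}  = {3, 4} ∪ {1, 3}
  {3, 4, 5}  = {3, 4} ∪ {5}
  {1, 2, 4, 5}  = {1, 2, 5} ∪ {2, 4, 5}
  {1, 3, 4, 5}  = {3, 4} ∪ {1, 3, 5}
  {2, 3, 4, 5}  = {3, 4} ∪ {2, 4, 5}
  [17 total]
Iteration 3: 7 new —
  {1}  = {2, 3, 4, 5}ᶜ
  {2}  = {1, 3, 4, 5}ᶜ
  {3}  = {1, 2, 4, 5}ᶜ
  {1, 2}  = {3, 4, 5}ᶜ
  {2, 5}  = {1, 3, 4}ᶜ
  {4, 5}  = {4} ∪ {5}
  {2, 3, 4}  = {3, 4} ∪ {2, 4}
  [24 total]
Iteration 4: +8 →
  {1, 4}  = {4} ∪ {1}
  {1, 5}  = {2, 3, 4}ᶜ
  {2, 3}  = {2} ∪ {3}
  {3, 5}  = {5} ∪ {3}
  {1, 2, 3}  = {4, 5}ᶜ
  {1, 2, 4}  = {1, 2} ∪ {4}
  {1, 4, 5}  = {4, 5} ∪ {1}
  {2, 3, 5}  = {2, 5} ∪ {3}
  [32 total]
Iteration 5: closed — nothing new.

|σ(𝒞)| = 32.  σ(𝒞) = { ∅, {1}, {2}, {3}, {4}, {5}, {1, 2}, {1, 3}, {1, 4}, {1, 5}, {2, 3}, {2, 4}, {2, 5}, {3, 4}, {3, 5}, {4, 5}, {1, 2, 3}, {1, 2, 4}, {1, 2, 5}, {1, 3, 4}, {1, 3, 5}, {1, 4, 5}, {2, 3, 4}, {2, 3, 5}, {2, 4, 5}, {3, 4, 5}, {1, 2, 3, 4}, {1, 2, 3, 5}, {1, 2, 4, 5}, {1, 3, 4, 5}, {2, 3, 4, 5}, X }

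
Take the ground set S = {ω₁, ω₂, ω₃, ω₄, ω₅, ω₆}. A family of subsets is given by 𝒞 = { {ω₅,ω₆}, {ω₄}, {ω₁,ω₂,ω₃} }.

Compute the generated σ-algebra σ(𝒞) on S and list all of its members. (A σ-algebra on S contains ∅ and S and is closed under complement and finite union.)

Answer: σ(𝒞) = { {}, {ω₄}, {ω₅,ω₆}, {ω₁,ω₂,ω₃}, {ω₄,ω₅,ω₆}, {ω₁,ω₂,ω₃,ω₄}, {ω₁,ω₂,ω₃,ω₅,ω₆}, S }

Working:
Begin from { {}, {ω₄}, {ω₅,ω₆}, {ω₁,ω₂,ω₃}, S } (that is, 𝒞 plus ∅ and S).
Iteration 1. New:
  {ω₄,ω₅,ω₆}  = S∖{ω₁,ω₂,ω₃}
  {ω₁,ω₂,ω₃,ω₄}  = S∖{ω₅,ω₆}
  {ω₁,ω₂,ω₃,ω₅,ω₆}  = S∖{ω₄}
  |family| = 8
After Iteration 2 the family is unchanged; done.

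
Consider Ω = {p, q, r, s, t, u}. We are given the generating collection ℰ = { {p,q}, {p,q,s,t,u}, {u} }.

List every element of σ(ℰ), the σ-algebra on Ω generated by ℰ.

|σ(ℰ)| = 16.  σ(ℰ) = { ∅, {r}, {u}, {p,q}, {r,u}, {s,t}, {p,q,r}, {p,q,u}, {r,s,t}, {s,t,u}, {p,q,r,u}, {p,q,s,t}, {r,s,t,u}, {p,q,r,s,t}, {p,q,s,t,u}, Ω }

Trace:
Begin from { ∅, {u}, {p,q}, {p,q,s,t,u}, Ω } (that is, ℰ plus ∅ and Ω).
Pass 1: 4 new —
  {r}  = Ω∖{p,q,s,t,u}
  {p,q,u}  = {p,q} ∪ {u}
  {r,s,t,u}  = Ω∖{p,q}
  {p,q,r,s,t}  = Ω∖{u}
  |family| = 9
Pass 2. New:
  {r,u}  = {u} ∪ {r}
  {p,q,r}  = {p,q} ∪ {r}
  {r,s,t}  = Ω∖{p,q,u}
  {p,q,r,u}  = {r} ∪ {p,q,u}
  |family| = 13
Pass 3: 3 new —
  {s,t}  = Ω∖{p,q,r,u}
  {s,t,u}  = Ω∖{p,q,r}
  {p,q,s,t}  = Ω∖{r,u}
  |family| = 16
Pass 4: no new sets; the family is a σ-algebra.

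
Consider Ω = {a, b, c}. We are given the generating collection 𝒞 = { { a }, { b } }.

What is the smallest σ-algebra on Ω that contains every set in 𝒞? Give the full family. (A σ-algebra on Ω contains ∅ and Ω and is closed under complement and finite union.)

Answer: σ(𝒞) = { ∅, { a }, { b }, { c }, { a, b }, { a, c }, { b, c }, Ω }

Working:
Begin from { ∅, { a }, { b }, Ω } (that is, 𝒞 plus ∅ and Ω).
Step 1: +3 →
  { a, b }  = { a } ∪ { b }
  { a, c }  = ᶜ of { b }
  { b, c }  = ᶜ of { a }
  (now 7)
Step 2: 1 new —
  { c }  = ᶜ of { a, b }
  (now 8)
Step 3: no new sets; the family is a σ-algebra.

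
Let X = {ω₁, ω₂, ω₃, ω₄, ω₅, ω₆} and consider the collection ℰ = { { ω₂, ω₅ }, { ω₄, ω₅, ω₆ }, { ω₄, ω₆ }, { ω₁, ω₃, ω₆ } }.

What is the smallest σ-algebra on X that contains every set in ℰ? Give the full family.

Take S₀ = ℰ ∪ {∅, X} = { ∅, { ω₂, ω₅ }, { ω₄, ω₆ }, { ω₁, ω₃, ω₆ }, { ω₄, ω₅, ω₆ }, X }.
Iteration 1 (7 new):
  { ω₁, ω₂, ω₃ }  = complement { ω₄, ω₅, ω₆ }
  { ω₂, ω₄, ω₅ }  = complement { ω₁, ω₃, ω₆ }
  { ω₁, ω₂, ω₃, ω₅ }  = complement { ω₄, ω₆ }
  { ω₁, ω₃, ω₄, ω₆ }  = complement { ω₂, ω₅ }
  { ω₂, ω₄, ω₅, ω₆ }  = { ω₂, ω₅ } ∪ { ω₄, ω₆ }
  { ω₁, ω₂, ω₃, ω₅, ω₆ }  = { ω₂, ω₅ } ∪ { ω₁, ω₃, ω₆ }
  { ω₁, ω₃, ω₄, ω₅, ω₆ }  = { ω₁, ω₃, ω₆ } ∪ { ω₄, ω₅, ω₆ }
  — 13 sets.
Iteration 2 adds 6:
  { ω₂ }  = complement { ω₁, ω₃, ω₄, ω₅, ω₆ }
  { ω₄ }  = complement { ω₁, ω₂, ω₃, ω₅, ω₆ }
  { ω₁, ω₃ }  = complement { ω₂, ω₄, ω₅, ω₆ }
  { ω₁, ω₂, ω₃, ω₆ }  = { ω₁, ω₂, ω₃ } ∪ { ω₁, ω₃, ω₆ }
  { ω₁, ω₂, ω₃, ω₄, ω₅ }  = { ω₁, ω₂, ω₃ } ∪ { ω₂, ω₄, ω₅ }
  { ω₁, ω₂, ω₃, ω₄, ω₆ }  = { ω₁, ω₂, ω₃ } ∪ { ω₁, ω₃, ω₄, ω₆ }
  — 19 sets.
Iteration 3 adds 7:
  { ω₅ }  = complement { ω₁, ω₂, ω₃, ω₄, ω₆ }
  { ω₆ }  = complement { ω₁, ω₂, ω₃, ω₄, ω₅ }
  { ω₂, ω₄ }  = { ω₂ } ∪ { ω₄ }
  { ω₄, ω₅ }  = complement { ω₁, ω₂, ω₃, ω₆ }
  { ω₁, ω₃, ω₄ }  = { ω₁, ω₃ } ∪ { ω₄ }
  { ω₂, ω₄, ω₆ }  = { ω₂ } ∪ { ω₄, ω₆ }
  { ω₁, ω₂, ω₃, ω₄ }  = { ω₁, ω₂, ω₃ } ∪ { ω₄ }
  — 26 sets.
Iteration 4 adds 6:
  { ω₂, ω₆ }  = { ω₂ } ∪ { ω₆ }
  { ω₅, ω₆ }  = complement { ω₁, ω₂, ω₃, ω₄ }
  { ω₁, ω₃, ω₅ }  = complement { ω₂, ω₄, ω₆ }
  { ω₂, ω₅, ω₆ }  = complement { ω₁, ω₃, ω₄ }
  { ω₁, ω₃, ω₄, ω₅ }  = { ω₅ } ∪ { ω₁, ω₃, ω₄ }
  { ω₁, ω₃, ω₅, ω₆ }  = complement { ω₂, ω₄ }
  — 32 sets.
Iteration 5: closed — nothing new.

|σ(ℰ)| = 32.  σ(ℰ) = { ∅, { ω₂ }, { ω₄ }, { ω₅ }, { ω₆ }, { ω₁, ω₃ }, { ω₂, ω₄ }, { ω₂, ω₅ }, { ω₂, ω₆ }, { ω₄, ω₅ }, { ω₄, ω₆ }, { ω₅, ω₆ }, { ω₁, ω₂, ω₃ }, { ω₁, ω₃, ω₄ }, { ω₁, ω₃, ω₅ }, { ω₁, ω₃, ω₆ }, { ω₂, ω₄, ω₅ }, { ω₂, ω₄, ω₆ }, { ω₂, ω₅, ω₆ }, { ω₄, ω₅, ω₆ }, { ω₁, ω₂, ω₃, ω₄ }, { ω₁, ω₂, ω₃, ω₅ }, { ω₁, ω₂, ω₃, ω₆ }, { ω₁, ω₃, ω₄, ω₅ }, { ω₁, ω₃, ω₄, ω₆ }, { ω₁, ω₃, ω₅, ω₆ }, { ω₂, ω₄, ω₅, ω₆ }, { ω₁, ω₂, ω₃, ω₄, ω₅ }, { ω₁, ω₂, ω₃, ω₄, ω₆ }, { ω₁, ω₂, ω₃, ω₅, ω₆ }, { ω₁, ω₃, ω₄, ω₅, ω₆ }, X }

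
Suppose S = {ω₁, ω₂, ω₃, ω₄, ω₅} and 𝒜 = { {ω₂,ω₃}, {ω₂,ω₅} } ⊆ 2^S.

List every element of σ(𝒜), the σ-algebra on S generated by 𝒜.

|σ(𝒜)| = 16.  σ(𝒜) = { {}, {ω₂}, {ω₃}, {ω₅}, {ω₁,ω₄}, {ω₂,ω₃}, {ω₂,ω₅}, {ω₃,ω₅}, {ω₁,ω₂,ω₄}, {ω₁,ω₃,ω₄}, {ω₁,ω₄,ω₅}, {ω₂,ω₃,ω₅}, {ω₁,ω₂,ω₃,ω₄}, {ω₁,ω₂,ω₄,ω₅}, {ω₁,ω₃,ω₄,ω₅}, S }

Check:
Take S₀ = 𝒜 ∪ {∅, S} = { {}, {ω₂,ω₃}, {ω₂,ω₅}, S }.
Step 1 adds 3:
  {ω₁,ω₃,ω₄}  = ᶜ of {ω₂,ω₅}
  {ω₁,ω₄,ω₅}  = ᶜ of {ω₂,ω₃}
  {ω₂,ω₃,ω₅}  = {ω₂,ω₃} ∪ {ω₂,ω₅}
  — 7 sets.
Step 2: 4 new —
  {ω₁,ω₄}  = ᶜ of {ω₂,ω₃,ω₅}
  {ω₁,ω₂,ω₃,ω₄}  = {ω₁,ω₃,ω₄} ∪ {ω₂,ω₃}
  {ω₁,ω₂,ω₄,ω₅}  = {ω₁,ω₄,ω₅} ∪ {ω₂,ω₅}
  {ω₁,ω₃,ω₄,ω₅}  = {ω₁,ω₄,ω₅} ∪ {ω₁,ω₃,ω₄}
  — 11 sets.
Step 3 (3 new):
  {ω₂}  = ᶜ of {ω₁,ω₃,ω₄,ω₅}
  {ω₃}  = ᶜ of {ω₁,ω₂,ω₄,ω₅}
  {ω₅}  = ᶜ of {ω₁,ω₂,ω₃,ω₄}
  — 14 sets.
Step 4 adds 2:
  {ω₃,ω₅}  = {ω₃} ∪ {ω₅}
  {ω₁,ω₂,ω₄}  = {ω₁,ω₄} ∪ {ω₂}
  — 16 sets.
Step 5: closed — nothing new.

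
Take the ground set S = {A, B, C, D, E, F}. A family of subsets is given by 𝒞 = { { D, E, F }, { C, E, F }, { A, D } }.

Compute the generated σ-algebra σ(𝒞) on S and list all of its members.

Start: 𝒞 ∪ {∅, S} = { {}, { A, D }, { C, E, F }, { D, E, F }, S }.
Step 1. New:
  { A, B, C }  = { D, E, F }ᶜ
  { A, B, D }  = { C, E, F }ᶜ
  { A, D, E, F }  = { A, D } ∪ { D, E, F }
  { B, C, E, F }  = { A, D }ᶜ
  { C, D, E, F }  = { C, E, F } ∪ { D, E, F }
  { A, C, D, E, F }  = { A, D } ∪ { C, E, F }
  — 11 sets.
Step 2: +7 →
  { B }  = { A, C, D, E, F }ᶜ
  { A, B }  = { C, D, E, F }ᶜ
  { B, C }  = { A, D, E, F }ᶜ
  { A, B, C, D }  = { A, B, C } ∪ { A, B, D }
  { A, B, C, E, F }  = { A, B, C } ∪ { C, E, F }
  { A, B, D, E, F }  = { A, D, E, F } ∪ { A, B, D }
  { B, C, D, E, F }  = { C, D, E, F } ∪ { B, C, E, F }
  — 18 sets.
Step 3 (5 new):
  { A }  = { B, C, D, E, F }ᶜ
  { C }  = { A, B, D, E, F }ᶜ
  { D }  = { A, B, C, E, F }ᶜ
  { E, F }  = { A, B, C, D }ᶜ
  { B, D, E, F }  = { B } ∪ { D, E, F }
  — 23 sets.
Step 4: 9 new —
  { A, C }  = { B, D, E, F }ᶜ
  { B, D }  = { B } ∪ { D }
  { C, D }  = { C } ∪ { D }
  { A, C, D }  = { C } ∪ { A, D }
  { A, E, F }  = { E, F } ∪ { A }
  { B, C, D }  = { B, C } ∪ { D }
  { B, E, F }  = { E, F } ∪ { B }
  { A, B, E, F }  = { E, F } ∪ { A, B }
  { A, C, E, F }  = { A } ∪ { C, E, F }
  — 32 sets.
Step 5: stable.

|σ(𝒞)| = 32.  σ(𝒞) = { {}, { A }, { B }, { C }, { D }, { A, B }, { A, C }, { A, D }, { B, C }, { B, D }, { C, D }, { E, F }, { A, B, C }, { A, B, D }, { A, C, D }, { A, E, F }, { B, C, D }, { B, E, F }, { C, E, F }, { D, E, F }, { A, B, C, D }, { A, B, E, F }, { A, C, E, F }, { A, D, E, F }, { B, C, E, F }, { B, D, E, F }, { C, D, E, F }, { A, B, C, E, F }, { A, B, D, E, F }, { A, C, D, E, F }, { B, C, D, E, F }, S }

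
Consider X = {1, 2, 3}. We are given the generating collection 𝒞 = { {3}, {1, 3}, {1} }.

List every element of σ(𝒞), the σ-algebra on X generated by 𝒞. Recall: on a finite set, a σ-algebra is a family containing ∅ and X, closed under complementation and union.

σ(𝒞) (8 sets): { ∅, {1}, {2}, {3}, {1, 2}, {1, 3}, {2, 3}, X }

Derivation:
Take S₀ = 𝒞 ∪ {∅, X} = { ∅, {1}, {3}, {1, 3}, X }.
Pass 1 (3 new):
  {2}  = ᶜ of {1, 3}
  {1, 2}  = ᶜ of {3}
  {2, 3}  = ᶜ of {1}
  — 8 sets.
After Pass 2 the family is unchanged; done.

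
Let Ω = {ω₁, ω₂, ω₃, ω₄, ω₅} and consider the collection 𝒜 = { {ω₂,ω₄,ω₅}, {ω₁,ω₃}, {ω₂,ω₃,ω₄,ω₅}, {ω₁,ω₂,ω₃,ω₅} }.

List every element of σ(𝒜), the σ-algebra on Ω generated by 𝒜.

Begin from { {}, {ω₁,ω₃}, {ω₂,ω₄,ω₅}, {ω₁,ω₂,ω₃,ω₅}, {ω₂,ω₃,ω₄,ω₅}, Ω } (that is, 𝒜 plus ∅ and Ω).
Iteration 1. New:
  {ω₁}  = ᶜ of {ω₂,ω₃,ω₄,ω₅}
  {ω₄}  = ᶜ of {ω₁,ω₂,ω₃,ω₅}
Iteration 2. New:
  {ω₁,ω₄}  = {ω₄} ∪ {ω₁}
  {ω₁,ω₃,ω₄}  = {ω₄} ∪ {ω₁,ω₃}
  {ω₁,ω₂,ω₄,ω₅}  = {ω₂,ω₄,ω₅} ∪ {ω₁}
Iteration 3: 3 new —
  {ω₃}  = ᶜ of {ω₁,ω₂,ω₄,ω₅}
  {ω₂,ω₅}  = ᶜ of {ω₁,ω₃,ω₄}
  {ω₂,ω₃,ω₅}  = ᶜ of {ω₁,ω₄}
Iteration 4 adds 2:
  {ω₃,ω₄}  = {ω₃} ∪ {ω₄}
  {ω₁,ω₂,ω₅}  = {ω₂,ω₅} ∪ {ω₁}
Iteration 5: stable.

|σ(𝒜)| = 16.  σ(𝒜) = { {}, {ω₁}, {ω₃}, {ω₄}, {ω₁,ω₃}, {ω₁,ω₄}, {ω₂,ω₅}, {ω₃,ω₄}, {ω₁,ω₂,ω₅}, {ω₁,ω₃,ω₄}, {ω₂,ω₃,ω₅}, {ω₂,ω₄,ω₅}, {ω₁,ω₂,ω₃,ω₅}, {ω₁,ω₂,ω₄,ω₅}, {ω₂,ω₃,ω₄,ω₅}, Ω }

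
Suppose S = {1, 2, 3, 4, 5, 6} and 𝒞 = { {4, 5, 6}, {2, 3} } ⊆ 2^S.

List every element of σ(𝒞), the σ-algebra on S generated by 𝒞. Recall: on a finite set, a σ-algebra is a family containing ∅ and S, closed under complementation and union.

σ(𝒞) = { {}, {1}, {2, 3}, {1, 2, 3}, {4, 5, 6}, {1, 4, 5, 6}, {2, 3, 4, 5, 6}, S }

Working:
Start: 𝒞 ∪ {∅, S} = { {}, {2, 3}, {4, 5, 6}, S }.
Round 1. New:
  {1, 2, 3}  = S∖{4, 5, 6}
  {1, 4, 5, 6}  = S∖{2, 3}
  {2, 3, 4, 5, 6}  = {2, 3} ∪ {4, 5, 6}
  (now 7)
Round 2. New:
  {1}  = S∖{2, 3, 4, 5, 6}
  (now 8)
Round 3: already closed under ᶜ and ∪.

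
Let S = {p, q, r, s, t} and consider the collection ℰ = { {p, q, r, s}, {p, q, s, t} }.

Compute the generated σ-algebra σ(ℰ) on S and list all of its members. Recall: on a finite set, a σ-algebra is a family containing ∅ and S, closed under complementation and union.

σ(ℰ) (8 sets): { ∅, {r}, {t}, {r, t}, {p, q, s}, {p, q, r, s}, {p, q, s, t}, S }

Working:
Start: ℰ ∪ {∅, S} = { ∅, {p, q, r, s}, {p, q, s, t}, S }.
Round 1: 2 new —
  {r}  = ᶜ of {p, q, s, t}
  {t}  = ᶜ of {p, q, r, s}
  (now 6)
Round 2. New:
  {r, t}  = {r} ∪ {t}
  (now 7)
Round 3: +1 →
  {p, q, s}  = ᶜ of {r, t}
  (now 8)
Round 4: stable.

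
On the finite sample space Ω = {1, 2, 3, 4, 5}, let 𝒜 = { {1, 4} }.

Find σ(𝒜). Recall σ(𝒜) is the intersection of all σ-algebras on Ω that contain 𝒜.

Begin from { {}, {1, 4}, Ω } (that is, 𝒜 plus ∅ and Ω).
Iteration 1. New:
  {2, 3, 5}  = ᶜ of {1, 4}
  [4 total]
Iteration 2 adds nothing — fixpoint reached.

σ(𝒜) = { {}, {1, 4}, {2, 3, 5}, Ω }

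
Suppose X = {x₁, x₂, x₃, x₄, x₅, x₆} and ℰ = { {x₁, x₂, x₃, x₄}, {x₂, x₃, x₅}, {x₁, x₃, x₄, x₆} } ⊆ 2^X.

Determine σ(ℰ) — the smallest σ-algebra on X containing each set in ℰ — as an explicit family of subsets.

Take S₀ = ℰ ∪ {∅, X} = { {}, {x₂, x₃, x₅}, {x₁, x₂, x₃, x₄}, {x₁, x₃, x₄, x₆}, X }.
Pass 1 adds 5:
  {x₂, x₅}  = {x₁, x₃, x₄, x₆}ᶜ
  {x₅, x₆}  = {x₁, x₂, x₃, x₄}ᶜ
  {x₁, x₄, x₆}  = {x₂, x₃, x₅}ᶜ
  {x₁, x₂, x₃, x₄, x₅}  = {x₂, x₃, x₅} ∪ {x₁, x₂, x₃, x₄}
  {x₁, x₂, x₃, x₄, x₆}  = {x₁, x₃, x₄, x₆} ∪ {x₁, x₂, x₃, x₄}
  [10 total]
Pass 2 (7 new):
  {x₅}  = {x₁, x₂, x₃, x₄, x₆}ᶜ
  {x₆}  = {x₁, x₂, x₃, x₄, x₅}ᶜ
  {x₂, x₅, x₆}  = {x₂, x₅} ∪ {x₅, x₆}
  {x₁, x₄, x₅, x₆}  = {x₅, x₆} ∪ {x₁, x₄, x₆}
  {x₂, x₃, x₅, x₆}  = {x₅, x₆} ∪ {x₂, x₃, x₅}
  {x₁, x₂, x₄, x₅, x₆}  = {x₂, x₅} ∪ {x₁, x₄, x₆}
  {x₁, x₃, x₄, x₅, x₆}  = {x₅, x₆} ∪ {x₁, x₃, x₄, x₆}
  [17 total]
Pass 3: +5 →
  {x₂}  = {x₁, x₃, x₄, x₅, x₆}ᶜ
  {x₃}  = {x₁, x₂, x₄, x₅, x₆}ᶜ
  {x₁, x₄}  = {x₂, x₃, x₅, x₆}ᶜ
  {x₂, x₃}  = {x₁, x₄, x₅, x₆}ᶜ
  {x₁, x₃, x₄}  = {x₂, x₅, x₆}ᶜ
  [22 total]
Pass 4 adds 10:
  {x₂, x₆}  = {x₂} ∪ {x₆}
  {x₃, x₅}  = {x₅} ∪ {x₃}
  {x₃, x₆}  = {x₆} ∪ {x₃}
  {x₁, x₂, x₄}  = {x₂} ∪ {x₁, x₄}
  {x₁, x₄, x₅}  = {x₅} ∪ {x₁, x₄}
  {x₂, x₃, x₆}  = {x₆} ∪ {x₂, x₃}
  {x₃, x₅, x₆}  = {x₅, x₆} ∪ {x₃}
  {x₁, x₂, x₄, x₅}  = {x₂, x₅} ∪ {x₁, x₄}
  {x₁, x₂, x₄, x₆}  = {x₂} ∪ {x₁, x₄, x₆}
  {x₁, x₃, x₄, x₅}  = {x₅} ∪ {x₁, x₃, x₄}
  [32 total]
Pass 5: already closed under ᶜ and ∪.

|σ(ℰ)| = 32.  σ(ℰ) = { {}, {x₂}, {x₃}, {x₅}, {x₆}, {x₁, x₄}, {x₂, x₃}, {x₂, x₅}, {x₂, x₆}, {x₃, x₅}, {x₃, x₆}, {x₅, x₆}, {x₁, x₂, x₄}, {x₁, x₃, x₄}, {x₁, x₄, x₅}, {x₁, x₄, x₆}, {x₂, x₃, x₅}, {x₂, x₃, x₆}, {x₂, x₅, x₆}, {x₃, x₅, x₆}, {x₁, x₂, x₃, x₄}, {x₁, x₂, x₄, x₅}, {x₁, x₂, x₄, x₆}, {x₁, x₃, x₄, x₅}, {x₁, x₃, x₄, x₆}, {x₁, x₄, x₅, x₆}, {x₂, x₃, x₅, x₆}, {x₁, x₂, x₃, x₄, x₅}, {x₁, x₂, x₃, x₄, x₆}, {x₁, x₂, x₄, x₅, x₆}, {x₁, x₃, x₄, x₅, x₆}, X }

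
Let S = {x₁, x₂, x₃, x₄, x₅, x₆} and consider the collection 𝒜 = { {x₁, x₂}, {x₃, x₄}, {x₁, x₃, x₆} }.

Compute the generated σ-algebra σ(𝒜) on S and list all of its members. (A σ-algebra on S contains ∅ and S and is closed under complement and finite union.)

Take S₀ = 𝒜 ∪ {∅, S} = { {}, {x₁, x₂}, {x₃, x₄}, {x₁, x₃, x₆}, S }.
Round 1: 6 new —
  {x₂, x₄, x₅}  = {x₁, x₃, x₆}ᶜ
  {x₁, x₂, x₃, x₄}  = {x₃, x₄} ∪ {x₁, x₂}
  {x₁, x₂, x₃, x₆}  = {x₁, x₂} ∪ {x₁, x₃, x₆}
  {x₁, x₂, x₅, x₆}  = {x₃, x₄}ᶜ
  {x₁, x₃, x₄, x₆}  = {x₃, x₄} ∪ {x₁, x₃, x₆}
  {x₃, x₄, x₅, x₆}  = {x₁, x₂}ᶜ
Round 2. New:
  {x₂, x₅}  = {x₁, x₃, x₄, x₆}ᶜ
  {x₄, x₅}  = {x₁, x₂, x₃, x₆}ᶜ
  {x₅, x₆}  = {x₁, x₂, x₃, x₄}ᶜ
  {x₁, x₂, x₄, x₅}  = {x₁, x₂} ∪ {x₂, x₄, x₅}
  {x₂, x₃, x₄, x₅}  = {x₃, x₄} ∪ {x₂, x₄, x₅}
  {x₁, x₂, x₃, x₄, x₅}  = {x₁, x₂, x₃, x₄} ∪ {x₂, x₄, x₅}
  {x₁, x₂, x₃, x₄, x₆}  = {x₃, x₄} ∪ {x₁, x₂, x₃, x₆}
  {x₁, x₂, x₃, x₅, x₆}  = {x₁, x₃, x₆} ∪ {x₁, x₂, x₅, x₆}
  {x₁, x₂, x₄, x₅, x₆}  = {x₂, x₄, x₅} ∪ {x₁, x₂, x₅, x₆}
  {x₁, x₃, x₄, x₅, x₆}  = {x₁, x₃, x₆} ∪ {x₃, x₄, x₅, x₆}
  {x₂, x₃, x₄, x₅, x₆}  = {x₃, x₄, x₅, x₆} ∪ {x₂, x₄, x₅}
Round 3 (14 new):
  {x₁}  = {x₂, x₃, x₄, x₅, x₆}ᶜ
  {x₂}  = {x₁, x₃, x₄, x₅, x₆}ᶜ
  {x₃}  = {x₁, x₂, x₄, x₅, x₆}ᶜ
  {x₄}  = {x₁, x₂, x₃, x₅, x₆}ᶜ
  {x₅}  = {x₁, x₂, x₃, x₄, x₆}ᶜ
  {x₆}  = {x₁, x₂, x₃, x₄, x₅}ᶜ
  {x₁, x₆}  = {x₂, x₃, x₄, x₅}ᶜ
  {x₃, x₆}  = {x₁, x₂, x₄, x₅}ᶜ
  {x₁, x₂, x₅}  = {x₂, x₅} ∪ {x₁, x₂}
  {x₂, x₅, x₆}  = {x₂, x₅} ∪ {x₅, x₆}
  {x₃, x₄, x₅}  = {x₃, x₄} ∪ {x₄, x₅}
  {x₄, x₅, x₆}  = {x₅, x₆} ∪ {x₄, x₅}
  {x₁, x₃, x₅, x₆}  = {x₅, x₆} ∪ {x₁, x₃, x₆}
  {x₂, x₄, x₅, x₆}  = {x₅, x₆} ∪ {x₂, x₄, x₅}
Round 4. New:
  {x₁, x₃}  = {x₂, x₄, x₅, x₆}ᶜ
  {x₁, x₄}  = {x₁} ∪ {x₄}
  {x₁, x₅}  = {x₁} ∪ {x₅}
  {x₂, x₃}  = {x₂} ∪ {x₃}
  {x₂, x₄}  = {x₁, x₃, x₅, x₆}ᶜ
  {x₂, x₆}  = {x₂} ∪ {x₆}
  {x₃, x₅}  = {x₅} ∪ {x₃}
  {x₄, x₆}  = {x₆} ∪ {x₄}
  {x₁, x₂, x₃}  = {x₄, x₅, x₆}ᶜ
  {x₁, x₂, x₄}  = {x₁, x₂} ∪ {x₄}
  {x₁, x₂, x₆}  = {x₃, x₄, x₅}ᶜ
  {x₁, x₃, x₄}  = {x₂, x₅, x₆}ᶜ
  {x₁, x₄, x₅}  = {x₁} ∪ {x₄, x₅}
  {x₁, x₄, x₆}  = {x₁, x₆} ∪ {x₄}
  {x₁, x₅, x₆}  = {x₅, x₆} ∪ {x₁}
  {x₂, x₃, x₄}  = {x₃, x₄} ∪ {x₂}
  {x₂, x₃, x₅}  = {x₂, x₅} ∪ {x₃}
  {x₂, x₃, x₆}  = {x₂} ∪ {x₃, x₆}
  {x₃, x₄, x₆}  = {x₁, x₂, x₅}ᶜ
  {x₃, x₅, x₆}  = {x₅, x₆} ∪ {x₃}
  {x₁, x₂, x₃, x₅}  = {x₃} ∪ {x₁, x₂, x₅}
  {x₁, x₃, x₄, x₅}  = {x₃, x₄, x₅} ∪ {x₁}
  {x₁, x₄, x₅, x₆}  = {x₁} ∪ {x₄, x₅, x₆}
  {x₂, x₃, x₅, x₆}  = {x₂, x₅} ∪ {x₃, x₆}
Round 5: +4 →
  {x₁, x₃, x₅}  = {x₁, x₃} ∪ {x₁, x₅}
  {x₂, x₄, x₆}  = {x₂} ∪ {x₄, x₆}
  {x₁, x₂, x₄, x₆}  = {x₃, x₅}ᶜ
  {x₂, x₃, x₄, x₆}  = {x₁, x₅}ᶜ
Round 6: stable.

σ(𝒜) = { {}, {x₁}, {x₂}, {x₃}, {x₄}, {x₅}, {x₆}, {x₁, x₂}, {x₁, x₃}, {x₁, x₄}, {x₁, x₅}, {x₁, x₆}, {x₂, x₃}, {x₂, x₄}, {x₂, x₅}, {x₂, x₆}, {x₃, x₄}, {x₃, x₅}, {x₃, x₆}, {x₄, x₅}, {x₄, x₆}, {x₅, x₆}, {x₁, x₂, x₃}, {x₁, x₂, x₄}, {x₁, x₂, x₅}, {x₁, x₂, x₆}, {x₁, x₃, x₄}, {x₁, x₃, x₅}, {x₁, x₃, x₆}, {x₁, x₄, x₅}, {x₁, x₄, x₆}, {x₁, x₅, x₆}, {x₂, x₃, x₄}, {x₂, x₃, x₅}, {x₂, x₃, x₆}, {x₂, x₄, x₅}, {x₂, x₄, x₆}, {x₂, x₅, x₆}, {x₃, x₄, x₅}, {x₃, x₄, x₆}, {x₃, x₅, x₆}, {x₄, x₅, x₆}, {x₁, x₂, x₃, x₄}, {x₁, x₂, x₃, x₅}, {x₁, x₂, x₃, x₆}, {x₁, x₂, x₄, x₅}, {x₁, x₂, x₄, x₆}, {x₁, x₂, x₅, x₆}, {x₁, x₃, x₄, x₅}, {x₁, x₃, x₄, x₆}, {x₁, x₃, x₅, x₆}, {x₁, x₄, x₅, x₆}, {x₂, x₃, x₄, x₅}, {x₂, x₃, x₄, x₆}, {x₂, x₃, x₅, x₆}, {x₂, x₄, x₅, x₆}, {x₃, x₄, x₅, x₆}, {x₁, x₂, x₃, x₄, x₅}, {x₁, x₂, x₃, x₄, x₆}, {x₁, x₂, x₃, x₅, x₆}, {x₁, x₂, x₄, x₅, x₆}, {x₁, x₃, x₄, x₅, x₆}, {x₂, x₃, x₄, x₅, x₆}, S }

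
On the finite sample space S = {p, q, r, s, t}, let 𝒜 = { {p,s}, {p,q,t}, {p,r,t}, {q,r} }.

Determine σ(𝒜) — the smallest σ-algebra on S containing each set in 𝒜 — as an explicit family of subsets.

Initial family (6 sets): { ∅, {p,s}, {q,r}, {p,q,t}, {p,r,t}, S }.
Round 1: +8 →
  {q,s}  = {p,r,t}ᶜ
  {r,s}  = {p,q,t}ᶜ
  {p,s,t}  = {q,r}ᶜ
  {q,r,t}  = {p,s}ᶜ
  {p,q,r,s}  = {p,s} ∪ {q,r}
  {p,q,r,t}  = {p,q,t} ∪ {q,r}
  {p,q,s,t}  = {p,q,t} ∪ {p,s}
  {p,r,s,t}  = {p,s} ∪ {p,r,t}
  |family| = 14
Round 2. New:
  {q}  = {p,r,s,t}ᶜ
  {r}  = {p,q,s,t}ᶜ
  {s}  = {p,q,r,t}ᶜ
  {t}  = {p,q,r,s}ᶜ
  {p,q,s}  = {p,s} ∪ {q,s}
  {p,r,s}  = {r,s} ∪ {p,s}
  {q,r,s}  = {r,s} ∪ {q,r}
  {q,r,s,t}  = {r,s} ∪ {q,r,t}
  |family| = 22
Round 3. New:
  {p}  = {q,r,s,t}ᶜ
  {p,t}  = {q,r,s}ᶜ
  {q,t}  = {p,r,s}ᶜ
  {r,t}  = {p,q,s}ᶜ
  {s,t}  = {t} ∪ {s}
  {q,s,t}  = {q,s} ∪ {t}
  {r,s,t}  = {r,s} ∪ {t}
  |family| = 29
Round 4: +3 →
  {p,q}  = {r,s,t}ᶜ
  {p,r}  = {q,s,t}ᶜ
  {p,q,r}  = {s,t}ᶜ
  |family| = 32
Round 5 adds nothing — fixpoint reached.

Hence σ(𝒜) has 32 members: { ∅, {p}, {q}, {r}, {s}, {t}, {p,q}, {p,r}, {p,s}, {p,t}, {q,r}, {q,s}, {q,t}, {r,s}, {r,t}, {s,t}, {p,q,r}, {p,q,s}, {p,q,t}, {p,r,s}, {p,r,t}, {p,s,t}, {q,r,s}, {q,r,t}, {q,s,t}, {r,s,t}, {p,q,r,s}, {p,q,r,t}, {p,q,s,t}, {p,r,s,t}, {q,r,s,t}, S }.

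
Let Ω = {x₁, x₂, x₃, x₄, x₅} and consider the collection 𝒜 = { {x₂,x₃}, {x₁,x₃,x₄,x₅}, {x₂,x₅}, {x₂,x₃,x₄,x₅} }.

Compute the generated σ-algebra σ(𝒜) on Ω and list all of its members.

Start: 𝒜 ∪ {∅, Ω} = { {}, {x₂,x₃}, {x₂,x₅}, {x₁,x₃,x₄,x₅}, {x₂,x₃,x₄,x₅}, Ω }.
Pass 1. New:
  {x₁}  = complement {x₂,x₃,x₄,x₅}
  {x₂}  = complement {x₁,x₃,x₄,x₅}
  {x₁,x₃,x₄}  = complement {x₂,x₅}
  {x₁,x₄,x₅}  = complement {x₂,x₃}
  {x₂,x₃,x₅}  = {x₂,x₅} ∪ {x₂,x₃}
  [11 total]
Pass 2. New:
  {x₁,x₂}  = {x₂} ∪ {x₁}
  {x₁,x₄}  = complement {x₂,x₃,x₅}
  {x₁,x₂,x₃}  = {x₂,x₃} ∪ {x₁}
  {x₁,x₂,x₅}  = {x₂,x₅} ∪ {x₁}
  {x₁,x₂,x₃,x₄}  = {x₂} ∪ {x₁,x₃,x₄}
  {x₁,x₂,x₃,x₅}  = {x₂,x₃,x₅} ∪ {x₁}
  {x₁,x₂,x₄,x₅}  = {x₁,x₄,x₅} ∪ {x₂,x₅}
  [18 total]
Pass 3. New:
  {x₃}  = complement {x₁,x₂,x₄,x₅}
  {x₄}  = complement {x₁,x₂,x₃,x₅}
  {x₅}  = complement {x₁,x₂,x₃,x₄}
  {x₃,x₄}  = complement {x₁,x₂,x₅}
  {x₄,x₅}  = complement {x₁,x₂,x₃}
  {x₁,x₂,x₄}  = {x₁,x₄} ∪ {x₁,x₂}
  {x₃,x₄,x₅}  = complement {x₁,x₂}
  [25 total]
Pass 4 adds 6:
  {x₁,x₃}  = {x₃} ∪ {x₁}
  {x₁,x₅}  = {x₅} ∪ {x₁}
  {x₂,x₄}  = {x₂} ∪ {x₄}
  {x₃,x₅}  = complement {x₁,x₂,x₄}
  {x₂,x₃,x₄}  = {x₃,x₄} ∪ {x₂}
  {x₂,x₄,x₅}  = {x₂,x₅} ∪ {x₄,x₅}
  [31 total]
Pass 5: 1 new —
  {x₁,x₃,x₅}  = complement {x₂,x₄}
  [32 total]
Pass 6 adds nothing — fixpoint reached.

σ(𝒜) = { {}, {x₁}, {x₂}, {x₃}, {x₄}, {x₅}, {x₁,x₂}, {x₁,x₃}, {x₁,x₄}, {x₁,x₅}, {x₂,x₃}, {x₂,x₄}, {x₂,x₅}, {x₃,x₄}, {x₃,x₅}, {x₄,x₅}, {x₁,x₂,x₃}, {x₁,x₂,x₄}, {x₁,x₂,x₅}, {x₁,x₃,x₄}, {x₁,x₃,x₅}, {x₁,x₄,x₅}, {x₂,x₃,x₄}, {x₂,x₃,x₅}, {x₂,x₄,x₅}, {x₃,x₄,x₅}, {x₁,x₂,x₃,x₄}, {x₁,x₂,x₃,x₅}, {x₁,x₂,x₄,x₅}, {x₁,x₃,x₄,x₅}, {x₂,x₃,x₄,x₅}, Ω }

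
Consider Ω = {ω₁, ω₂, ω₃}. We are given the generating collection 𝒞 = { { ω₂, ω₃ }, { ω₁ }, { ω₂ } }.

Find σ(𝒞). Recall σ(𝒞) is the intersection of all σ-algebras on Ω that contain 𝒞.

Start: 𝒞 ∪ {∅, Ω} = { ∅, { ω₁ }, { ω₂ }, { ω₂, ω₃ }, Ω }.
Iteration 1: +2 →
  { ω₁, ω₂ }  = { ω₂ } ∪ { ω₁ }
  { ω₁, ω₃ }  = { ω₂ }ᶜ
  — 7 sets.
Iteration 2: +1 →
  { ω₃ }  = { ω₁, ω₂ }ᶜ
  — 8 sets.
Iteration 3: already closed under ᶜ and ∪.

Therefore σ(𝒞) = { ∅, { ω₁ }, { ω₂ }, { ω₃ }, { ω₁, ω₂ }, { ω₁, ω₃ }, { ω₂, ω₃ }, Ω } (|σ(𝒞)| = 8).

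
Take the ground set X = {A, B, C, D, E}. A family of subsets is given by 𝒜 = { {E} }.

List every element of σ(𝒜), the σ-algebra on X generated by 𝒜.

|σ(𝒜)| = 4.  σ(𝒜) = { {}, {E}, {A, B, C, D}, X }

Check:
Seed the family with 𝒜 together with ∅ and X: { {}, {E}, X }.
Step 1 (1 new):
  {A, B, C, D}  = {E}ᶜ
  — 4 sets.
Step 2: already closed under ᶜ and ∪.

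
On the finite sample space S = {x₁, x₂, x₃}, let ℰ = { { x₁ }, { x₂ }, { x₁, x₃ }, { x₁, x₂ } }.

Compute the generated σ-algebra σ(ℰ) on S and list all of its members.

Answer: σ(ℰ) = { {}, { x₁ }, { x₂ }, { x₃ }, { x₁, x₂ }, { x₁, x₃ }, { x₂, x₃ }, S }

Working:
Seed the family with ℰ together with ∅ and S: { {}, { x₁ }, { x₂ }, { x₁, x₂ }, { x₁, x₃ }, S }.
Iteration 1: 2 new —
  { x₃ }  = ᶜ of { x₁, x₂ }
  { x₂, x₃ }  = ᶜ of { x₁ }
  (now 8)
Iteration 2: closed — nothing new.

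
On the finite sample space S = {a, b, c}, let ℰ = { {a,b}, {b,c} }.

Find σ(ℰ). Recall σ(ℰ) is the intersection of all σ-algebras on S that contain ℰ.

|σ(ℰ)| = 8.  σ(ℰ) = { ∅, {a}, {b}, {c}, {a,b}, {a,c}, {b,c}, S }

Trace:
Initial family (4 sets): { ∅, {a,b}, {b,c}, S }.
Step 1. New:
  {a}  = ᶜ of {b,c}
  {c}  = ᶜ of {a,b}
  (now 6)
Step 2. New:
  {a,c}  = {c} ∪ {a}
  (now 7)
Step 3: 1 new —
  {b}  = ᶜ of {a,c}
  (now 8)
Step 4: stable.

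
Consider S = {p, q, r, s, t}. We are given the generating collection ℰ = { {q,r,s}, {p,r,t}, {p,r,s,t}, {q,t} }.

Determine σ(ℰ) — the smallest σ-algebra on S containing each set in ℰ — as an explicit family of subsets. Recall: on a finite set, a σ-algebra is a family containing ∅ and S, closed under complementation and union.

Begin from { ∅, {q,t}, {p,r,t}, {q,r,s}, {p,r,s,t}, S } (that is, ℰ plus ∅ and S).
Iteration 1 adds 6:
  {q}  = S∖{p,r,s,t}
  {p,t}  = S∖{q,r,s}
  {q,s}  = S∖{p,r,t}
  {p,r,s}  = S∖{q,t}
  {p,q,r,t}  = {q,t} ∪ {p,r,t}
  {q,r,s,t}  = {q,t} ∪ {q,r,s}
  |family| = 12
Iteration 2: +6 →
  {p}  = S∖{q,r,s,t}
  {s}  = S∖{p,q,r,t}
  {p,q,t}  = {q,t} ∪ {p,t}
  {q,s,t}  = {q,t} ∪ {q,s}
  {p,q,r,s}  = {q,r,s} ∪ {p,r,s}
  {p,q,s,t}  = {p,t} ∪ {q,s}
  |family| = 18
Iteration 3: 8 new —
  {r}  = S∖{p,q,s,t}
  {t}  = S∖{p,q,r,s}
  {p,q}  = {q} ∪ {p}
  {p,r}  = S∖{q,s,t}
  {p,s}  = {s} ∪ {p}
  {r,s}  = S∖{p,q,t}
  {p,q,s}  = {q,s} ∪ {p}
  {p,s,t}  = {p,t} ∪ {s}
  |family| = 26
Iteration 4. New:
  {q,r}  = S∖{p,s,t}
  {r,t}  = S∖{p,q,s}
  {s,t}  = {t} ∪ {s}
  {p,q,r}  = {p,q} ∪ {r}
  {q,r,t}  = S∖{p,s}
  {r,s,t}  = S∖{p,q}
  |family| = 32
Iteration 5: no new sets; the family is a σ-algebra.

Therefore σ(ℰ) = { ∅, {p}, {q}, {r}, {s}, {t}, {p,q}, {p,r}, {p,s}, {p,t}, {q,r}, {q,s}, {q,t}, {r,s}, {r,t}, {s,t}, {p,q,r}, {p,q,s}, {p,q,t}, {p,r,s}, {p,r,t}, {p,s,t}, {q,r,s}, {q,r,t}, {q,s,t}, {r,s,t}, {p,q,r,s}, {p,q,r,t}, {p,q,s,t}, {p,r,s,t}, {q,r,s,t}, S } (|σ(ℰ)| = 32).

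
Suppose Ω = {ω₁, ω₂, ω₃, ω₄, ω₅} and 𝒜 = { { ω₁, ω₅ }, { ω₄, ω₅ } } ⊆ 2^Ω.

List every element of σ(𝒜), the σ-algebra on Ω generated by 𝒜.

σ(𝒜) (16 sets): { {}, { ω₁ }, { ω₄ }, { ω₅ }, { ω₁, ω₄ }, { ω₁, ω₅ }, { ω₂, ω₃ }, { ω₄, ω₅ }, { ω₁, ω₂, ω₃ }, { ω₁, ω₄, ω₅ }, { ω₂, ω₃, ω₄ }, { ω₂, ω₃, ω₅ }, { ω₁, ω₂, ω₃, ω₄ }, { ω₁, ω₂, ω₃, ω₅ }, { ω₂, ω₃, ω₄, ω₅ }, Ω }

Derivation:
Begin from { {}, { ω₁, ω₅ }, { ω₄, ω₅ }, Ω } (that is, 𝒜 plus ∅ and Ω).
Pass 1 adds 3:
  { ω₁, ω₂, ω₃ }  = Ω∖{ ω₄, ω₅ }
  { ω₁, ω₄, ω₅ }  = { ω₄, ω₅ } ∪ { ω₁, ω₅ }
  { ω₂, ω₃, ω₄ }  = Ω∖{ ω₁, ω₅ }
  — 7 sets.
Pass 2. New:
  { ω₂, ω₃ }  = Ω∖{ ω₁, ω₄, ω₅ }
  { ω₁, ω₂, ω₃, ω₄ }  = { ω₁, ω₂, ω₃ } ∪ { ω₂, ω₃, ω₄ }
  { ω₁, ω₂, ω₃, ω₅ }  = { ω₁, ω₂, ω₃ } ∪ { ω₁, ω₅ }
  { ω₂, ω₃, ω₄, ω₅ }  = { ω₄, ω₅ } ∪ { ω₂, ω₃, ω₄ }
  — 11 sets.
Pass 3 adds 3:
  { ω₁ }  = Ω∖{ ω₂, ω₃, ω₄, ω₅ }
  { ω₄ }  = Ω∖{ ω₁, ω₂, ω₃, ω₅ }
  { ω₅ }  = Ω∖{ ω₁, ω₂, ω₃, ω₄ }
  — 14 sets.
Pass 4 adds 2:
  { ω₁, ω₄ }  = { ω₄ } ∪ { ω₁ }
  { ω₂, ω₃, ω₅ }  = { ω₂, ω₃ } ∪ { ω₅ }
  — 16 sets.
Pass 5: closed — nothing new.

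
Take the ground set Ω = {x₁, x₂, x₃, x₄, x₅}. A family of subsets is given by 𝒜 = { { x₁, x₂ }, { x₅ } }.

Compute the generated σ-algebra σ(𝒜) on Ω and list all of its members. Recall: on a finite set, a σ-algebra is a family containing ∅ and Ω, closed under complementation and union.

|σ(𝒜)| = 8.  σ(𝒜) = { ∅, { x₅ }, { x₁, x₂ }, { x₃, x₄ }, { x₁, x₂, x₅ }, { x₃, x₄, x₅ }, { x₁, x₂, x₃, x₄ }, Ω }

Working:
Seed the family with 𝒜 together with ∅ and Ω: { ∅, { x₅ }, { x₁, x₂ }, Ω }.
Round 1 (3 new):
  { x₁, x₂, x₅ }  = { x₁, x₂ } ∪ { x₅ }
  { x₃, x₄, x₅ }  = { x₁, x₂ }ᶜ
  { x₁, x₂, x₃, x₄ }  = { x₅ }ᶜ
  (now 7)
Round 2: +1 →
  { x₃, x₄ }  = { x₁, x₂, x₅ }ᶜ
  (now 8)
Round 3: closed — nothing new.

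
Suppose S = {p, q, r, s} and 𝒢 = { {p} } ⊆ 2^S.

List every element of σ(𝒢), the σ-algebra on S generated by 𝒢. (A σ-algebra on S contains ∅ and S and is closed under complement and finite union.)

Begin from { {}, {p}, S } (that is, 𝒢 plus ∅ and S).
Pass 1: +1 →
  {q,r,s}  = ᶜ of {p}
  (now 4)
Pass 2: closed — nothing new.

Therefore σ(𝒢) = { {}, {p}, {q,r,s}, S } (|σ(𝒢)| = 4).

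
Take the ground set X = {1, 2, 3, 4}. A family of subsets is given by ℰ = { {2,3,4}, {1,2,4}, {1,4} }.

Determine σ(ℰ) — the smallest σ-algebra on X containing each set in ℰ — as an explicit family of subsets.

|σ(ℰ)| = 16.  σ(ℰ) = { {}, {1}, {2}, {3}, {4}, {1,2}, {1,3}, {1,4}, {2,3}, {2,4}, {3,4}, {1,2,3}, {1,2,4}, {1,3,4}, {2,3,4}, X }

Check:
Take S₀ = ℰ ∪ {∅, X} = { {}, {1,4}, {1,2,4}, {2,3,4}, X }.
Round 1 (3 new):
  {1}  = complement {2,3,4}
  {3}  = complement {1,2,4}
  {2,3}  = complement {1,4}
  |family| = 8
Round 2: 3 new —
  {1,3}  = {3} ∪ {1}
  {1,2,3}  = {2,3} ∪ {1}
  {1,3,4}  = {3} ∪ {1,4}
  |family| = 11
Round 3: +3 →
  {2}  = complement {1,3,4}
  {4}  = complement {1,2,3}
  {2,4}  = complement {1,3}
  |family| = 14
Round 4: 2 new —
  {1,2}  = {2} ∪ {1}
  {3,4}  = {3} ∪ {4}
  |family| = 16
Round 5 adds nothing — fixpoint reached.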